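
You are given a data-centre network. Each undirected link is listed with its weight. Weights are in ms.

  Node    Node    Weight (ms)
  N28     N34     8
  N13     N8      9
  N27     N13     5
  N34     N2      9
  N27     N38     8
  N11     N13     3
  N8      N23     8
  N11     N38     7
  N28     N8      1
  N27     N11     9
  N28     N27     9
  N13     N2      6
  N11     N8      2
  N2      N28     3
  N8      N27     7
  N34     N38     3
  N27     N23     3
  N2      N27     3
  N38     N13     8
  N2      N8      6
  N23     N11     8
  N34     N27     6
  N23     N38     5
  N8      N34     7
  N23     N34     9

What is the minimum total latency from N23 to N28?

Compare a few routes:
N23–N27–N8–N28: 3+7+1 = 11
N23–N11–N8–N28: 8+2+1 = 11
N23–N27–N2–N28: 3+3+3 = 9
Cheapest is N23–N27–N2–N28 at 9 ms.

9 ms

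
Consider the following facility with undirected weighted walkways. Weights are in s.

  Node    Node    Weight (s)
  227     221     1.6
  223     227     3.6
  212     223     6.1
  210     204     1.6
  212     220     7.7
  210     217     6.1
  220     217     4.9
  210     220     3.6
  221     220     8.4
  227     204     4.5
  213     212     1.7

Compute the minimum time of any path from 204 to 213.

14.6 s

Settle nodes by increasing distance from 204:
204: 0
210: 1.6  (via 204)
227: 4.5  (via 204)
220: 5.2  (via 210)
221: 6.1  (via 227)
217: 7.7  (via 210)
223: 8.1  (via 227)
212: 12.9  (via 220)
213: 14.6  (via 212)
Shortest route: 204 → 210 → 220 → 212 → 213 = 14.6 s.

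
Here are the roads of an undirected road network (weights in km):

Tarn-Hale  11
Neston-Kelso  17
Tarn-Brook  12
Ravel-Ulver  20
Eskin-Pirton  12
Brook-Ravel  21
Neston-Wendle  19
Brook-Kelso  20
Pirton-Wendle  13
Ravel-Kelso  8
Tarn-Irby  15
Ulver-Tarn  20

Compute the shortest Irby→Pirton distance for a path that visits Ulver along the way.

112 km

Shortest Irby→Ulver: Irby → Tarn → Ulver = 35
Shortest Ulver→Pirton: Ulver → Ravel → Kelso → Neston → Wendle → Pirton = 77
Total via Ulver: 35 + 77 = 112 km.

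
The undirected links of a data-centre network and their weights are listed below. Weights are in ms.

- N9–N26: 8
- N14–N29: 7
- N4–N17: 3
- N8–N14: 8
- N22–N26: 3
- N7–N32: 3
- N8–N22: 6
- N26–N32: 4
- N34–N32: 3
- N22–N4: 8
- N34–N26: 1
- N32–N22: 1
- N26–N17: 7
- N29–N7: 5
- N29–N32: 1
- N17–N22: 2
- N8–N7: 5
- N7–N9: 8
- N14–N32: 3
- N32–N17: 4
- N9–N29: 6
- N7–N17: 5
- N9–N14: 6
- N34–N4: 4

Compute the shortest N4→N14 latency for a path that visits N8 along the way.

19 ms

Shortest N4→N8: N4 → N17 → N22 → N8 = 11
Shortest N8→N14: N8 → N14 = 8
Total via N8: 11 + 8 = 19 ms.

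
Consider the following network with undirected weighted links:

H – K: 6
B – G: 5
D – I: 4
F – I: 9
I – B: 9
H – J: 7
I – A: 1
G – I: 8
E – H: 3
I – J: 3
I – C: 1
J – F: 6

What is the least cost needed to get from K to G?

Candidate routes:
K - H - J - F - I - G: 6+7+6+9+8 = 36
K - H - J - I - B - G: 6+7+3+9+5 = 30
K - H - J - I - G: 6+7+3+8 = 24
Cheapest is K - H - J - I - G at 24.

24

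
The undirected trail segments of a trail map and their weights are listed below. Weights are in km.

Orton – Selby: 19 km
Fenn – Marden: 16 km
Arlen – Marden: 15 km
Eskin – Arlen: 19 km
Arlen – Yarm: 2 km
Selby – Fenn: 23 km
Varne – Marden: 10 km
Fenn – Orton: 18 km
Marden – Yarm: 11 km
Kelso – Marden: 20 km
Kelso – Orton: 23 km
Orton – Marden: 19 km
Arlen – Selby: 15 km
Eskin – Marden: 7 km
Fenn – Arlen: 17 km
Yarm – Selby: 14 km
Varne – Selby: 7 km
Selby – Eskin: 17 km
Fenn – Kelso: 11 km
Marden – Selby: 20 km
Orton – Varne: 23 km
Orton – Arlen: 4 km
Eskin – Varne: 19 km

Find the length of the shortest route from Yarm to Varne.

Candidate routes:
Yarm → Marden → Varne: 11+10 = 21
Yarm → Arlen → Selby → Varne: 2+15+7 = 24
The minimum is 21 km via Yarm → Marden → Varne.

21 km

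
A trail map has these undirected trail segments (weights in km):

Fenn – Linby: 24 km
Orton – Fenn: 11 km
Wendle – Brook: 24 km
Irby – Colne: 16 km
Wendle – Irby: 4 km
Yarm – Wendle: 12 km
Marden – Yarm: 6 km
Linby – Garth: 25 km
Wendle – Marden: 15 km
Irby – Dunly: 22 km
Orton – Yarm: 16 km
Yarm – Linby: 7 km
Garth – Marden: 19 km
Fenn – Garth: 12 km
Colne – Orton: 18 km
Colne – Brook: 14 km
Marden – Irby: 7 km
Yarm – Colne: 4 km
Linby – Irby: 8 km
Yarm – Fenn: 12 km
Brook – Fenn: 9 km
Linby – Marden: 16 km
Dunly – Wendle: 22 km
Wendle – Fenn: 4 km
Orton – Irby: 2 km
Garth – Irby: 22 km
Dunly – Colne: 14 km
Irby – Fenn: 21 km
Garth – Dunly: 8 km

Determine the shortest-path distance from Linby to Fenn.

16 km

Enumerating some paths:
Linby - Irby - Wendle - Fenn: 8+4+4 = 16
Linby - Yarm - Fenn: 7+12 = 19
Cheapest is Linby - Irby - Wendle - Fenn at 16 km.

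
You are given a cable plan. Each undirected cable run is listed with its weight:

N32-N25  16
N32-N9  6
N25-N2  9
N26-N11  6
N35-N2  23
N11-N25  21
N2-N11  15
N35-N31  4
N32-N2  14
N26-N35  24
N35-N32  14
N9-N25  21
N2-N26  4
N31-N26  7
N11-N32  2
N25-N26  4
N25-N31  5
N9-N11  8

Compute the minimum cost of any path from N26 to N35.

Running Dijkstra from N26:
N26: 0
N2: 4  (via N26)
N25: 4  (via N26)
N11: 6  (via N26)
N31: 7  (via N26)
N32: 8  (via N11)
N35: 11  (via N31)
Shortest route: N26 → N31 → N35 = 11.

11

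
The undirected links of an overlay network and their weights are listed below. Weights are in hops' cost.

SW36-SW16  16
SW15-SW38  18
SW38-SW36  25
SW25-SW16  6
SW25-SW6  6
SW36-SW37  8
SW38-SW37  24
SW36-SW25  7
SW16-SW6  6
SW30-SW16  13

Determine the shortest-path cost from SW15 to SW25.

50 hops' cost

Running Dijkstra from SW15:
SW15: 0
SW38: 18  (via SW15)
SW37: 42  (via SW38)
SW36: 43  (via SW38)
SW25: 50  (via SW36)
Shortest route: SW15–SW38–SW36–SW25 = 50 hops' cost.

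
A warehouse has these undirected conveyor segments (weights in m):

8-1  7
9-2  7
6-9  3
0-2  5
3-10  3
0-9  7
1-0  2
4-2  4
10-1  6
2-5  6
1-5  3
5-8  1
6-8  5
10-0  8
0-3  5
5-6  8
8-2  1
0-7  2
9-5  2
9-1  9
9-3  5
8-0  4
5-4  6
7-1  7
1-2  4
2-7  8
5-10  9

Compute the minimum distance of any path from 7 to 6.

11 m

Enumerating some paths:
7 → 0 → 8 → 5 → 9 → 6: 2+4+1+2+3 = 12
7 → 0 → 8 → 6: 2+4+5 = 11
7 → 0 → 9 → 6: 2+7+3 = 12
The minimum is 11 m via 7 → 0 → 8 → 6.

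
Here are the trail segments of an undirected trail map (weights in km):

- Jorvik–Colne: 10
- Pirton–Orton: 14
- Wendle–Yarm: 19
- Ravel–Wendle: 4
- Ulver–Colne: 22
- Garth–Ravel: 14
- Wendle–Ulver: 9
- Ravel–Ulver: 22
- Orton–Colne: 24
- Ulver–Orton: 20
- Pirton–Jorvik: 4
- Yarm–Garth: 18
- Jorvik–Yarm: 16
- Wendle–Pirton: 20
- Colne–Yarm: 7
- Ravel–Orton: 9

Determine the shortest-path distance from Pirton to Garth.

Compare a few routes:
Pirton - Wendle - Ravel - Garth: 20+4+14 = 38
Pirton - Orton - Ravel - Garth: 14+9+14 = 37
Pirton - Jorvik - Yarm - Garth: 4+16+18 = 38
The minimum is 37 km via Pirton - Orton - Ravel - Garth.

37 km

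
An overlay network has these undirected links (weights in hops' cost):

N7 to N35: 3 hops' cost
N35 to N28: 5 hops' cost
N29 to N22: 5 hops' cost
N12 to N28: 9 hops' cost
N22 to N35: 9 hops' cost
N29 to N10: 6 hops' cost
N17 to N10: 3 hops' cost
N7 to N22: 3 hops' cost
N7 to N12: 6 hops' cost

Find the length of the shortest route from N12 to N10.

Shortest distances from N12:
N12: 0
N7: 6  (via N12)
N35: 9  (via N7)
N22: 9  (via N7)
N28: 9  (via N12)
N29: 14  (via N22)
N10: 20  (via N29)
Shortest route: N12 → N7 → N22 → N29 → N10 = 20 hops' cost.

20 hops' cost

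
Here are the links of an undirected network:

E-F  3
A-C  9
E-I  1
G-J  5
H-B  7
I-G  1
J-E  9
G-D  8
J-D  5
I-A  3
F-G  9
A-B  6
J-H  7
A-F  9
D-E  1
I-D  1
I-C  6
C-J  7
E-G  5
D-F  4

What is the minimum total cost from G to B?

10

Compare a few routes:
G → E → I → A → B: 5+1+3+6 = 15
G → D → I → A → B: 8+1+3+6 = 18
G → E → D → I → A → B: 5+1+1+3+6 = 16
G → I → A → B: 1+3+6 = 10
The minimum is 10 via G → I → A → B.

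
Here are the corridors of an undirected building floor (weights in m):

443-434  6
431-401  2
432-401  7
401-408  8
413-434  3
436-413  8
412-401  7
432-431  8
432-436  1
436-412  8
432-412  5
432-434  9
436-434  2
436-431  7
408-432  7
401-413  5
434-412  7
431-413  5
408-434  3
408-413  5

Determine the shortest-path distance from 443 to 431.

14 m

Settle nodes by increasing distance from 443:
443: 0
434: 6  (via 443)
436: 8  (via 434)
432: 9  (via 436)
413: 9  (via 434)
408: 9  (via 434)
412: 13  (via 434)
431: 14  (via 413)
Shortest route: 443–434–413–431 = 14 m.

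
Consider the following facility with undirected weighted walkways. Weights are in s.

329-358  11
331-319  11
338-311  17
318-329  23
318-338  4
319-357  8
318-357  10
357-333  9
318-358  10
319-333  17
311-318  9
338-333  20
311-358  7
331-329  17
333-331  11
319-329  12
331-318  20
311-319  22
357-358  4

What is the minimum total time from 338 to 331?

24 s

Shortest distances from 338:
338: 0
318: 4  (via 338)
311: 13  (via 318)
357: 14  (via 318)
358: 14  (via 318)
333: 20  (via 338)
319: 22  (via 357)
331: 24  (via 318)
Shortest route: 338 → 318 → 331 = 24 s.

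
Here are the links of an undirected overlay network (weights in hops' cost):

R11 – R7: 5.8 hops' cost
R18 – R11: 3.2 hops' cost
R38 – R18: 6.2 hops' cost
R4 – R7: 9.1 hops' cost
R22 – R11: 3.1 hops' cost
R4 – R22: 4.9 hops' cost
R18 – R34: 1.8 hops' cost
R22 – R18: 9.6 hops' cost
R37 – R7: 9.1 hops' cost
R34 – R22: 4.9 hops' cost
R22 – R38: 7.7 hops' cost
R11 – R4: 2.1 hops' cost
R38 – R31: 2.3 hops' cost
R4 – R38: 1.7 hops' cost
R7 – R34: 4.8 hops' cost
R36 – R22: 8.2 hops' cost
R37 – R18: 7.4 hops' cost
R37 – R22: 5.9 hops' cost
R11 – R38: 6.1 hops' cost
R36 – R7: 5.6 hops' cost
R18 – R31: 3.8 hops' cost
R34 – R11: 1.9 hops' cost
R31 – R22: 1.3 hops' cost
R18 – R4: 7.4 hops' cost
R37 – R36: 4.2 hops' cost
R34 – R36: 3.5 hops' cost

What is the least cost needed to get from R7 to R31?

10.2 hops' cost

Shortest distances from R7:
R7: 0
R34: 4.8  (via R7)
R36: 5.6  (via R7)
R11: 5.8  (via R7)
R18: 6.6  (via R34)
R4: 7.9  (via R11)
R22: 8.9  (via R11)
R37: 9.1  (via R7)
R38: 9.6  (via R4)
R31: 10.2  (via R22)
Shortest route: R7 → R11 → R22 → R31 = 10.2 hops' cost.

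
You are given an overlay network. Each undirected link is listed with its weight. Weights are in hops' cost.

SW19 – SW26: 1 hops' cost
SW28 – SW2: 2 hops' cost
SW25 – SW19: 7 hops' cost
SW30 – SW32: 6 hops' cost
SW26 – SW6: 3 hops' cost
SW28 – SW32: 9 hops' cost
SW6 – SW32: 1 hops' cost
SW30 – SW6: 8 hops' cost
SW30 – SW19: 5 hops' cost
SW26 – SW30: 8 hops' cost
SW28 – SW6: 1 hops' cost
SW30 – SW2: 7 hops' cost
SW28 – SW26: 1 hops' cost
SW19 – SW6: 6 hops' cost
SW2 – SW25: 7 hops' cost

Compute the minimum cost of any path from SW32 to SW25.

Candidate routes:
SW32 - SW6 - SW26 - SW19 - SW25: 1+3+1+7 = 12
SW32 - SW6 - SW26 - SW28 - SW2 - SW25: 1+3+1+2+7 = 14
SW32 - SW6 - SW28 - SW26 - SW19 - SW25: 1+1+1+1+7 = 11
Cheapest is SW32 - SW6 - SW28 - SW26 - SW19 - SW25 at 11 hops' cost.

11 hops' cost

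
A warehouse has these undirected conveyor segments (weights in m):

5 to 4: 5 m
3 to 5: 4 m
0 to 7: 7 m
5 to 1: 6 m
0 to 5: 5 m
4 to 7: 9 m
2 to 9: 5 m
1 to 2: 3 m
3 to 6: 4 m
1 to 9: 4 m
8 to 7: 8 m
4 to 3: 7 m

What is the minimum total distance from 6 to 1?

Compare a few routes:
6–3–5–1: 4+4+6 = 14
6–3–4–5–1: 4+7+5+6 = 22
The minimum is 14 m via 6–3–5–1.

14 m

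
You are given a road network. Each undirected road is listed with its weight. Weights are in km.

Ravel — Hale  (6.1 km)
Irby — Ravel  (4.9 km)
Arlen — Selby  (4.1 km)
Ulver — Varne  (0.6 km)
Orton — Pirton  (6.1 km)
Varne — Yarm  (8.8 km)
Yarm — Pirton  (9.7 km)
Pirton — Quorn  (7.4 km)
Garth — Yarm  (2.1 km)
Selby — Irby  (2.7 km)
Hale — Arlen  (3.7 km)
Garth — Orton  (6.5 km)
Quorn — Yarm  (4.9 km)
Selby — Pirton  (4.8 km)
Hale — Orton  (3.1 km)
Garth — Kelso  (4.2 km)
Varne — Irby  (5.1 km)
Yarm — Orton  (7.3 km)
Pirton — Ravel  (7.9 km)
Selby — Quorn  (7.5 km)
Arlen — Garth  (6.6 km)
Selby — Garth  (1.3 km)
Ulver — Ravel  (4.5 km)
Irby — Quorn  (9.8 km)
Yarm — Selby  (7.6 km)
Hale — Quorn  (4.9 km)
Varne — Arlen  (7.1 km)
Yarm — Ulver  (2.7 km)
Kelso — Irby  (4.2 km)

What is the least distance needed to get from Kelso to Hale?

Enumerating some paths:
Kelso - Garth - Selby - Arlen - Hale: 4.2+1.3+4.1+3.7 = 13.3
Kelso - Garth - Orton - Hale: 4.2+6.5+3.1 = 13.8
Kelso - Garth - Arlen - Hale: 4.2+6.6+3.7 = 14.5
Kelso - Irby - Selby - Arlen - Hale: 4.2+2.7+4.1+3.7 = 14.7
Cheapest is Kelso - Garth - Selby - Arlen - Hale at 13.3 km.

13.3 km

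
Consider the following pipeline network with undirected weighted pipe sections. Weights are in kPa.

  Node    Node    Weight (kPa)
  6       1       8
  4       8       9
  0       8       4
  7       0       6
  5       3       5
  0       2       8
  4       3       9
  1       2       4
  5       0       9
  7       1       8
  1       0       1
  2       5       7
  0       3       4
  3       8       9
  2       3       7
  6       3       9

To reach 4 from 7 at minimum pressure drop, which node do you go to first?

Candidate routes:
7–0–3–4: 6+4+9 = 19
7–1–0–8–4: 8+1+4+9 = 22
Cheapest is 7–0–3–4 at 19 kPa.
So from 7 the first move is to 0.

0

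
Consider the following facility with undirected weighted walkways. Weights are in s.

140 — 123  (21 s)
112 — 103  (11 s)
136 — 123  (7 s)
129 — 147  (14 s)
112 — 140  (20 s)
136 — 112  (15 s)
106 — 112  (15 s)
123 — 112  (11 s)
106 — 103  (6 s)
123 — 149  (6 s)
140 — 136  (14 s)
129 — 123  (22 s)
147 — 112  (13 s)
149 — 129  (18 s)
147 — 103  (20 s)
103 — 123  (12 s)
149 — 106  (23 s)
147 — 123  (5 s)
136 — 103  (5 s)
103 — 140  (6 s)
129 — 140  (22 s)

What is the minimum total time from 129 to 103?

28 s

Settle nodes by increasing distance from 129:
129: 0
147: 14  (via 129)
149: 18  (via 129)
123: 19  (via 147)
140: 22  (via 129)
136: 26  (via 123)
112: 27  (via 147)
103: 28  (via 140)
Shortest route: 129–140–103 = 28 s.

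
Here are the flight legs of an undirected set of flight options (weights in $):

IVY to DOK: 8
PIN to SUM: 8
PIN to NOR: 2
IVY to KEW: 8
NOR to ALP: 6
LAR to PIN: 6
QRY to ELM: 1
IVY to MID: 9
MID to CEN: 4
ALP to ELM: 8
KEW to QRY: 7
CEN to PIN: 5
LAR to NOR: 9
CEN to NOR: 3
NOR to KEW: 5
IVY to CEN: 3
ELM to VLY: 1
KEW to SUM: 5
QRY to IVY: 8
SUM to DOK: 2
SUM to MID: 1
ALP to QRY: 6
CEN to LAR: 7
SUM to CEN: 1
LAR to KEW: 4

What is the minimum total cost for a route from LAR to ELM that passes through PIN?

$21

Shortest LAR→PIN: LAR → PIN = 6
Best PIN to ELM: PIN → NOR → KEW → QRY → ELM costing 15
Total via PIN: 6 + 15 = $21.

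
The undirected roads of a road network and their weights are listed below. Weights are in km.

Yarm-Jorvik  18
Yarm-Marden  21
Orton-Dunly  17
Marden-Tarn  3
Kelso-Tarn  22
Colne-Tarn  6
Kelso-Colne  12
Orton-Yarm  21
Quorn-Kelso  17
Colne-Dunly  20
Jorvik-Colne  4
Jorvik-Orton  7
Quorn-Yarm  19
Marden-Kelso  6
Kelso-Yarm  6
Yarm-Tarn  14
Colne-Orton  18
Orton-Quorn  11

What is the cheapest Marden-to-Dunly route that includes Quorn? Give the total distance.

51 km

Shortest Marden→Quorn: Marden–Kelso–Quorn = 23
Best Quorn to Dunly: Quorn–Orton–Dunly costing 28
Total via Quorn: 23 + 28 = 51 km.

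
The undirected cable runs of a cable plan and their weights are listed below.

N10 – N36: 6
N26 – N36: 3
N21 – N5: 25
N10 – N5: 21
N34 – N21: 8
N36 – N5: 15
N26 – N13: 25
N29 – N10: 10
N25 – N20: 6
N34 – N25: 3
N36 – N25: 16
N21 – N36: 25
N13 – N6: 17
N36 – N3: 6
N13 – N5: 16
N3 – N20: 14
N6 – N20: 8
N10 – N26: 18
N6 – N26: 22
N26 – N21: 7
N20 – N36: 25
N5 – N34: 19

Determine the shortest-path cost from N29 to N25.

32

Settle nodes by increasing distance from N29:
N29: 0
N10: 10  (via N29)
N36: 16  (via N10)
N26: 19  (via N36)
N3: 22  (via N36)
N21: 26  (via N26)
N5: 31  (via N10)
N25: 32  (via N36)
Shortest route: N29 → N10 → N36 → N25 = 32.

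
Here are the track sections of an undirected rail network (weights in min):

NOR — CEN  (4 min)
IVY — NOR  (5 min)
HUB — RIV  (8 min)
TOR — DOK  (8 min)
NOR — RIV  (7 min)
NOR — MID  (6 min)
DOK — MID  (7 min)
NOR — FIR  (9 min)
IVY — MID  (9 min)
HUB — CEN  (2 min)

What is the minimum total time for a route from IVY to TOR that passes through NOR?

26 min

Shortest IVY→NOR: IVY → NOR = 5
Shortest NOR→TOR: NOR → MID → DOK → TOR = 21
Total via NOR: 5 + 21 = 26 min.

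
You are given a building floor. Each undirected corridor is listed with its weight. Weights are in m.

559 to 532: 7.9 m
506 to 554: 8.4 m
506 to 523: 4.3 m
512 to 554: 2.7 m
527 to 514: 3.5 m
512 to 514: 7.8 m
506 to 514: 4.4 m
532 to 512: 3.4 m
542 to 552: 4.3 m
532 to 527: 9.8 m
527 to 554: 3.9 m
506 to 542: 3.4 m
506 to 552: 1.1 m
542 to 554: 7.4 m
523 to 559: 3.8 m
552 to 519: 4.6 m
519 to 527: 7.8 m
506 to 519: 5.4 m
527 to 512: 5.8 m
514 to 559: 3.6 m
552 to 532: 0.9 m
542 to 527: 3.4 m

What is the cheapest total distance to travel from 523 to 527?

Enumerating some paths:
523 → 559 → 514 → 527: 3.8+3.6+3.5 = 10.9
523 → 506 → 542 → 527: 4.3+3.4+3.4 = 11.1
The minimum is 10.9 m via 523 → 559 → 514 → 527.

10.9 m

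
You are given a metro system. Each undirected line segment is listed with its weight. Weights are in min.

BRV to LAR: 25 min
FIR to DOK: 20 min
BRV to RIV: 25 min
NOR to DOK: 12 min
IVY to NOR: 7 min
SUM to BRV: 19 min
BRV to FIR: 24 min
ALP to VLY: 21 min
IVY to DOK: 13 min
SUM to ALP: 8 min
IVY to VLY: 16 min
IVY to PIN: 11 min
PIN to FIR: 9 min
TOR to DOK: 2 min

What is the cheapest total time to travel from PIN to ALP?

Enumerating some paths:
PIN–FIR–DOK–IVY–VLY–ALP: 9+20+13+16+21 = 79
PIN–FIR–BRV–SUM–ALP: 9+24+19+8 = 60
PIN–IVY–VLY–ALP: 11+16+21 = 48
Cheapest is PIN–IVY–VLY–ALP at 48 min.

48 min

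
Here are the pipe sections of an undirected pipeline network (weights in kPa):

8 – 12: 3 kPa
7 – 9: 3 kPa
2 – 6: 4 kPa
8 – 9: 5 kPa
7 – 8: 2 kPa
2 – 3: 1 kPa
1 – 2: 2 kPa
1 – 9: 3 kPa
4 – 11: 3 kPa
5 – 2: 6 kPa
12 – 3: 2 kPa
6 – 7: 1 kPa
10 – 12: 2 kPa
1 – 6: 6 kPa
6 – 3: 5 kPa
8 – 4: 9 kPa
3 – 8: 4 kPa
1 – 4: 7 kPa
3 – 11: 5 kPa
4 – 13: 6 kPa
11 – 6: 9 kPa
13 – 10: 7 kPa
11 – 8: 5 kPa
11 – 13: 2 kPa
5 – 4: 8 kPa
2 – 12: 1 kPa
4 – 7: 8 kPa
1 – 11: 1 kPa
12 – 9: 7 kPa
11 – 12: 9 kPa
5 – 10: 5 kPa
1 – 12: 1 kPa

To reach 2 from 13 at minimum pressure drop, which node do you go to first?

11

Compare a few routes:
13 → 11 → 1 → 12 → 3 → 2: 2+1+1+2+1 = 7
13 → 11 → 1 → 2: 2+1+2 = 5
The minimum is 5 kPa via 13 → 11 → 1 → 2.
So from 13 the first move is to 11.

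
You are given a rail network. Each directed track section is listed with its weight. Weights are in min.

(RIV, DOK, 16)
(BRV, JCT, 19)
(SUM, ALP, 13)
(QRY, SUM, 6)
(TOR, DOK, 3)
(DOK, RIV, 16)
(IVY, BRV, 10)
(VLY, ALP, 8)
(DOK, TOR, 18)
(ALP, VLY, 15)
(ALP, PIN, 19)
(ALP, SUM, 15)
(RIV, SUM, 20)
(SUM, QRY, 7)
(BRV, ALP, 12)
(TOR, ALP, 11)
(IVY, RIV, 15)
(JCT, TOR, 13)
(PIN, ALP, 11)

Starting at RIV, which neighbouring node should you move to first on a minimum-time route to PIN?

Compare a few routes:
RIV–DOK–TOR–ALP–PIN: 16+18+11+19 = 64
RIV–SUM–ALP–PIN: 20+13+19 = 52
The minimum is 52 min via RIV–SUM–ALP–PIN.
So from RIV the first move is to SUM.

SUM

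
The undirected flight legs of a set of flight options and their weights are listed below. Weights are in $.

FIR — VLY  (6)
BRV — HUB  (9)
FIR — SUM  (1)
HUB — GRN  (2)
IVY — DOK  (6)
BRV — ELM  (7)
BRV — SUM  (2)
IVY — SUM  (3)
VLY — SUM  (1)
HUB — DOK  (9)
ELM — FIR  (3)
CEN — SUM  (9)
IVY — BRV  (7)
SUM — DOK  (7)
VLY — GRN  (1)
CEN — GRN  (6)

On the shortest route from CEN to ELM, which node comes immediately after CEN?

GRN

Candidate routes:
CEN → GRN → VLY → FIR → ELM: 6+1+6+3 = 16
CEN → SUM → FIR → ELM: 9+1+3 = 13
CEN → GRN → VLY → SUM → BRV → ELM: 6+1+1+2+7 = 17
CEN → GRN → VLY → SUM → FIR → ELM: 6+1+1+1+3 = 12
Cheapest is CEN → GRN → VLY → SUM → FIR → ELM at $12.
So from CEN the first move is to GRN.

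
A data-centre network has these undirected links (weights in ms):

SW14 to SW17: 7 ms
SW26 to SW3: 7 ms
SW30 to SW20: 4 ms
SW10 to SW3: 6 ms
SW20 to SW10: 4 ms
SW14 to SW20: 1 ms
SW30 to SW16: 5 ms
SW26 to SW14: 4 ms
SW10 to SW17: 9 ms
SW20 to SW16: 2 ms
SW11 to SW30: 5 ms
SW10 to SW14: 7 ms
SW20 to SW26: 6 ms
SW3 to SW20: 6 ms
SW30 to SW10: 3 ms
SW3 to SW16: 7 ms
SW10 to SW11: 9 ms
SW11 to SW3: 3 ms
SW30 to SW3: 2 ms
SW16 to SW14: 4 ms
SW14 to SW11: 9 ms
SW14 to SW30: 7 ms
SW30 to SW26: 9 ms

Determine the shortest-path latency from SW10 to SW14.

Compare a few routes:
SW10 → SW20 → SW14: 4+1 = 5
SW10 → SW14: 7 = 7
The minimum is 5 ms via SW10 → SW20 → SW14.

5 ms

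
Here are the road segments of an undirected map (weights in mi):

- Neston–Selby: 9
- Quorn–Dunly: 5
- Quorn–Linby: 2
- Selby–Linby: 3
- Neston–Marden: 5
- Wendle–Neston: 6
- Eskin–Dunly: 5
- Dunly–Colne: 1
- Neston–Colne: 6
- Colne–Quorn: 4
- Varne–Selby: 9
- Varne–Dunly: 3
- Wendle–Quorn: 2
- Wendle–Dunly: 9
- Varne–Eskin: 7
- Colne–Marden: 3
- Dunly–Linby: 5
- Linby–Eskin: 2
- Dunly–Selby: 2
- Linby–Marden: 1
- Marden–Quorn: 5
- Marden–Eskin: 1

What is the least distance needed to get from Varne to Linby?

8 mi

Running Dijkstra from Varne:
Varne: 0
Dunly: 3  (via Varne)
Colne: 4  (via Dunly)
Selby: 5  (via Dunly)
Eskin: 7  (via Varne)
Marden: 7  (via Colne)
Linby: 8  (via Dunly)
Shortest route: Varne–Dunly–Linby = 8 mi.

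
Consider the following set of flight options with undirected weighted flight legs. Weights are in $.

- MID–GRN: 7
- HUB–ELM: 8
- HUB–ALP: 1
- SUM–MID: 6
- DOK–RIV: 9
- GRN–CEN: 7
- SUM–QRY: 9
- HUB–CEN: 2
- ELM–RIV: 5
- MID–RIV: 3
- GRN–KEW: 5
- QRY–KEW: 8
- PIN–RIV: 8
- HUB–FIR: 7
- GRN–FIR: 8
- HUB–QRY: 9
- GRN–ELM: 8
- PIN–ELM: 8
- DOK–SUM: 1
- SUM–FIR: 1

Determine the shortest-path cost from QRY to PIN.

Candidate routes:
QRY–HUB–ELM–PIN: 9+8+8 = 25
QRY–SUM–DOK–RIV–PIN: 9+1+9+8 = 27
QRY–SUM–MID–RIV–PIN: 9+6+3+8 = 26
Cheapest is QRY–HUB–ELM–PIN at $25.

$25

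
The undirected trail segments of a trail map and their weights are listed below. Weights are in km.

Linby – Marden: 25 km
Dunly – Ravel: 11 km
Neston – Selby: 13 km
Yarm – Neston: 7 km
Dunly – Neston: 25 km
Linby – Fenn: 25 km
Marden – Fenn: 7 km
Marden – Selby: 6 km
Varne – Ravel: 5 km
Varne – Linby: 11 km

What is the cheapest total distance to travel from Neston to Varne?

Running Dijkstra from Neston:
Neston: 0
Yarm: 7  (via Neston)
Selby: 13  (via Neston)
Marden: 19  (via Selby)
Dunly: 25  (via Neston)
Fenn: 26  (via Marden)
Ravel: 36  (via Dunly)
Varne: 41  (via Ravel)
Shortest route: Neston → Dunly → Ravel → Varne = 41 km.

41 km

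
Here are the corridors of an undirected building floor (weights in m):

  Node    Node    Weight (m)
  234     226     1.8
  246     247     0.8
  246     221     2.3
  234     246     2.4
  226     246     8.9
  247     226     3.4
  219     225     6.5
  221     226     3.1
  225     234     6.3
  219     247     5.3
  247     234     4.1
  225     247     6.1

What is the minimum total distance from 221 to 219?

8.4 m

Compare a few routes:
221 → 246 → 247 → 219: 2.3+0.8+5.3 = 8.4
221 → 226 → 247 → 219: 3.1+3.4+5.3 = 11.8
221 → 246 → 234 → 247 → 219: 2.3+2.4+4.1+5.3 = 14.1
221 → 226 → 234 → 246 → 247 → 219: 3.1+1.8+2.4+0.8+5.3 = 13.4
Cheapest is 221 → 246 → 247 → 219 at 8.4 m.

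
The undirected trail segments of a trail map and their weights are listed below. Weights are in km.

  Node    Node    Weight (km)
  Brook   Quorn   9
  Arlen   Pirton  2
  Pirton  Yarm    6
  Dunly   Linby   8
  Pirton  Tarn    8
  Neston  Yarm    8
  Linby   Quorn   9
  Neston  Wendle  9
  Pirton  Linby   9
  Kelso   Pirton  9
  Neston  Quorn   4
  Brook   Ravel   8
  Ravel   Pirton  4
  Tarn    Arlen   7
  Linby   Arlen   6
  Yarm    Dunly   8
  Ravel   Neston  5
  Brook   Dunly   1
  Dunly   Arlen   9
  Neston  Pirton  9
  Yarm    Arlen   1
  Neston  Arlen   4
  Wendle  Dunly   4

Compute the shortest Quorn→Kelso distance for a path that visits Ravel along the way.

22 km

Best Quorn to Ravel: Quorn → Neston → Ravel costing 9
Shortest Ravel→Kelso: Ravel → Pirton → Kelso = 13
Total via Ravel: 9 + 13 = 22 km.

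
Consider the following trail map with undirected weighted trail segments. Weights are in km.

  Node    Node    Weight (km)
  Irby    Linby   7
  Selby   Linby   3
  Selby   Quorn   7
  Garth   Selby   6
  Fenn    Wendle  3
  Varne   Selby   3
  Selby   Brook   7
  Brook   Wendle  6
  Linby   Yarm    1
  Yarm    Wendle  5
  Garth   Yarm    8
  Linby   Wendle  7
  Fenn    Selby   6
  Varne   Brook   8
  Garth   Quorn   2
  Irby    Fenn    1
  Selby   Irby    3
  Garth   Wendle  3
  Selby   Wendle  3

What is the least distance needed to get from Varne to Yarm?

Candidate routes:
Varne - Selby - Wendle - Linby - Yarm: 3+3+7+1 = 14
Varne - Selby - Wendle - Yarm: 3+3+5 = 11
Varne - Selby - Linby - Yarm: 3+3+1 = 7
Cheapest is Varne - Selby - Linby - Yarm at 7 km.

7 km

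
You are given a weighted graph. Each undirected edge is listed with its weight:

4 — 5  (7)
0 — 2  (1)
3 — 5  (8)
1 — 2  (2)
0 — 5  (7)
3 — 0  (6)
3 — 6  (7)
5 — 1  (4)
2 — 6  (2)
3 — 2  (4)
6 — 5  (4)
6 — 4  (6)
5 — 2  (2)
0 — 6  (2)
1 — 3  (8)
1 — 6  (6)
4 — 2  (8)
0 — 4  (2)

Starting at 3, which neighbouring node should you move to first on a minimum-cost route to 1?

Compare a few routes:
3 - 2 - 1: 4+2 = 6
3 - 1: 8 = 8
The minimum is 6 via 3 - 2 - 1.
So from 3 the first move is to 2.

2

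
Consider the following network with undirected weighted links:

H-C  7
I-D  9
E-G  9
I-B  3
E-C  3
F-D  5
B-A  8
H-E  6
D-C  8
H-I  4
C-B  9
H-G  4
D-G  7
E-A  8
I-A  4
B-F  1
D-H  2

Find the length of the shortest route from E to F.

Compare a few routes:
E–H–I–B–F: 6+4+3+1 = 14
E–C–D–F: 3+8+5 = 16
E–H–D–F: 6+2+5 = 13
Cheapest is E–H–D–F at 13.

13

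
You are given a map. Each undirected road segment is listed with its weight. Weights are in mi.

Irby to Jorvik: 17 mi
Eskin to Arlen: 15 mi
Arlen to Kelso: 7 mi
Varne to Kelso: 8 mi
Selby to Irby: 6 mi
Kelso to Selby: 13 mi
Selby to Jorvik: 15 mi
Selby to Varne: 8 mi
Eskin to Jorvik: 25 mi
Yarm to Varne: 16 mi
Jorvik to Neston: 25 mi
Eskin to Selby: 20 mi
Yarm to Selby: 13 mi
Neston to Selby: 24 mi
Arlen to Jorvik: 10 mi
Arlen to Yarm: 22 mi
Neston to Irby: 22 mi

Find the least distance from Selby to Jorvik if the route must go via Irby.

Best Selby to Irby: Selby → Irby costing 6
Best Irby to Jorvik: Irby → Jorvik costing 17
Total via Irby: 6 + 17 = 23 mi.

23 mi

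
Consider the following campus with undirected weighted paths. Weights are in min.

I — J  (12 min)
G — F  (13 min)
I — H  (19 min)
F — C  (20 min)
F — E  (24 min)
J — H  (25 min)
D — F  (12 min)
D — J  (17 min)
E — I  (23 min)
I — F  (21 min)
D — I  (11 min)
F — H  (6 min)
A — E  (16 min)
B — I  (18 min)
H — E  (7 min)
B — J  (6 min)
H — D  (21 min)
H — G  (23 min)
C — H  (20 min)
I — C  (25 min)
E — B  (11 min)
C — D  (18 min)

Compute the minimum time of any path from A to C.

43 min

Compare a few routes:
A → E → H → F → D → C: 16+7+6+12+18 = 59
A → E → H → C: 16+7+20 = 43
A → E → H → F → C: 16+7+6+20 = 49
The minimum is 43 min via A → E → H → C.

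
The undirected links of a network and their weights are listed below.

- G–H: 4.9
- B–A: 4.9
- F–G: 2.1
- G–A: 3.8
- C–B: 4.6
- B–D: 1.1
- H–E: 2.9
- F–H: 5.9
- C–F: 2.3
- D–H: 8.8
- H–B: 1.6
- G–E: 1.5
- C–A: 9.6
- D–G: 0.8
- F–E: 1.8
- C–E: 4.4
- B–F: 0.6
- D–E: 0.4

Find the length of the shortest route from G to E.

1.2

Shortest distances from G:
G: 0
D: 0.8  (via G)
E: 1.2  (via D)
Shortest route: G–D–E = 1.2.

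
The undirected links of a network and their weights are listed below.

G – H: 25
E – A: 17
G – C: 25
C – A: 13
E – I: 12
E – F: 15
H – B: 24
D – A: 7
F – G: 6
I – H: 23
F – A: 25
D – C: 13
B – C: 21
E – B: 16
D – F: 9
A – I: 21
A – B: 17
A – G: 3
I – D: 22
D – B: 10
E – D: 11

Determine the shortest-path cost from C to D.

Candidate routes:
C - A - D: 13+7 = 20
C - D: 13 = 13
C - B - D: 21+10 = 31
C - A - G - F - D: 13+3+6+9 = 31
The minimum is 13 via C - D.

13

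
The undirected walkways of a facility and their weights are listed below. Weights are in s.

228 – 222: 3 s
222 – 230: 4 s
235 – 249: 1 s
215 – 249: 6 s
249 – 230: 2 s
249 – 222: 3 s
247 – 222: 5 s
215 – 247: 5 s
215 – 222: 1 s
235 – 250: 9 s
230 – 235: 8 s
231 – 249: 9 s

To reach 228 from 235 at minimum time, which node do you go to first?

249

Enumerating some paths:
235 → 249 → 215 → 222 → 228: 1+6+1+3 = 11
235 → 249 → 222 → 228: 1+3+3 = 7
235 → 249 → 230 → 222 → 228: 1+2+4+3 = 10
Cheapest is 235 → 249 → 222 → 228 at 7 s.
So from 235 the first move is to 249.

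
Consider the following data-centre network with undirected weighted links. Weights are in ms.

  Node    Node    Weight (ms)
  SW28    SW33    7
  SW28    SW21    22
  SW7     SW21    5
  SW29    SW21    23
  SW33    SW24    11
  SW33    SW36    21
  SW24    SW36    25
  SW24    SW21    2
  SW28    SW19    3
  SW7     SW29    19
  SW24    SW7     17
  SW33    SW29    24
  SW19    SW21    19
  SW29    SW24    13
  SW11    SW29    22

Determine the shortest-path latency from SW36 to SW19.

Enumerating some paths:
SW36 - SW24 - SW33 - SW28 - SW19: 25+11+7+3 = 46
SW36 - SW33 - SW28 - SW19: 21+7+3 = 31
SW36 - SW24 - SW21 - SW19: 25+2+19 = 46
The minimum is 31 ms via SW36 - SW33 - SW28 - SW19.

31 ms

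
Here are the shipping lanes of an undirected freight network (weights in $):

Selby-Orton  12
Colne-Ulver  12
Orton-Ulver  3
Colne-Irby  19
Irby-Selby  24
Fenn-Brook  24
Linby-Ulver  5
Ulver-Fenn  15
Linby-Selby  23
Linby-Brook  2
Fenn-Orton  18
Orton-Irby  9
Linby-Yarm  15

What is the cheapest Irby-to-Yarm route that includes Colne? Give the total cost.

Best Irby to Colne: Irby → Colne costing 19
Best Colne to Yarm: Colne → Ulver → Linby → Yarm costing 32
Total via Colne: 19 + 32 = $51.

$51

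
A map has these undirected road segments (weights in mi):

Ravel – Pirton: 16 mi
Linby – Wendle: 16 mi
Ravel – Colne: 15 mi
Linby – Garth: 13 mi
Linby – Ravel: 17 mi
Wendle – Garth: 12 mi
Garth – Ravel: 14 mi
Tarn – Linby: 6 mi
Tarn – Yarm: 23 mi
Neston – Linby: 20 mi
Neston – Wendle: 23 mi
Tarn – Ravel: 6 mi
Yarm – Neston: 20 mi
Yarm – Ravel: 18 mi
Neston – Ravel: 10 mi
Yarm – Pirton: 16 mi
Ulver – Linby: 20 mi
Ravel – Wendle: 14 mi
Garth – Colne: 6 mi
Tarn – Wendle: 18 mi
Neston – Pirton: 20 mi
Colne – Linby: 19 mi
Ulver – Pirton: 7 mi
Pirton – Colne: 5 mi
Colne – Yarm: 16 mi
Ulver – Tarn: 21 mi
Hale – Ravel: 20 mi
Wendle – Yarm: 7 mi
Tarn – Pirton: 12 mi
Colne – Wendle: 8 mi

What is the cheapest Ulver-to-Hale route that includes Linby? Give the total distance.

52 mi

Best Ulver to Linby: Ulver–Linby costing 20
Shortest Linby→Hale: Linby–Tarn–Ravel–Hale = 32
Total via Linby: 20 + 32 = 52 mi.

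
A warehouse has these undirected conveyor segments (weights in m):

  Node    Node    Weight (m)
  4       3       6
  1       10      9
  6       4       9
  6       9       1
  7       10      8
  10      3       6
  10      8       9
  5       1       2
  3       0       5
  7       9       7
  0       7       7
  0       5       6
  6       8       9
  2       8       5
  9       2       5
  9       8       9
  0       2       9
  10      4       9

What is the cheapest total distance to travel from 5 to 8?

20 m

Running Dijkstra from 5:
5: 0
1: 2  (via 5)
0: 6  (via 5)
3: 11  (via 0)
10: 11  (via 1)
7: 13  (via 0)
2: 15  (via 0)
4: 17  (via 3)
8: 20  (via 10)
Shortest route: 5–1–10–8 = 20 m.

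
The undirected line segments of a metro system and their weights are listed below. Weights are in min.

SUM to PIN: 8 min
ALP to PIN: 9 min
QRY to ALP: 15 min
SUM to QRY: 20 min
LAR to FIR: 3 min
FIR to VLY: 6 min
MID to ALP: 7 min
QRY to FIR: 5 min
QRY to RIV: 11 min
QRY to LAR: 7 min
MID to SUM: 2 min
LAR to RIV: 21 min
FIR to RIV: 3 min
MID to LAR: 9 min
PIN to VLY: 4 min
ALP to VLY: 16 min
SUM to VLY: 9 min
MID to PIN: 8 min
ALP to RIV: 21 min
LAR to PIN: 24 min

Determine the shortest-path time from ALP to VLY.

13 min

Settle nodes by increasing distance from ALP:
ALP: 0
MID: 7  (via ALP)
SUM: 9  (via MID)
PIN: 9  (via ALP)
VLY: 13  (via PIN)
Shortest route: ALP–PIN–VLY = 13 min.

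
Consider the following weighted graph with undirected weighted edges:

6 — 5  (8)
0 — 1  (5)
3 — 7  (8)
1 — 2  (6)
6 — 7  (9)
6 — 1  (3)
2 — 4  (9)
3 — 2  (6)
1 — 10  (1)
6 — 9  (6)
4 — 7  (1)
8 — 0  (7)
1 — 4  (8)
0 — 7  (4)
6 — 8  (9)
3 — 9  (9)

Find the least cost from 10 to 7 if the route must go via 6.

13

Best 10 to 6: 10 → 1 → 6 costing 4
Shortest 6→7: 6 → 7 = 9
Total via 6: 4 + 9 = 13.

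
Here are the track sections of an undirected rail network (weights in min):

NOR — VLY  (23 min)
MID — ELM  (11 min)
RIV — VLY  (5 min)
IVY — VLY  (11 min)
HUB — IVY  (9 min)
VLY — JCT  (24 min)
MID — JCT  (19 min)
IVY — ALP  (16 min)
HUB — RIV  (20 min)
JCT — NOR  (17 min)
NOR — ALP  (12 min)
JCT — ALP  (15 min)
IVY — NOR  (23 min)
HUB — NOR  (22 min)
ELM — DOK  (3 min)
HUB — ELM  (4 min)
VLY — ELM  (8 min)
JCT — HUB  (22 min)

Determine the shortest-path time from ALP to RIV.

Compare a few routes:
ALP - IVY - VLY - RIV: 16+11+5 = 32
ALP - IVY - HUB - ELM - VLY - RIV: 16+9+4+8+5 = 42
ALP - NOR - VLY - RIV: 12+23+5 = 40
Cheapest is ALP - IVY - VLY - RIV at 32 min.

32 min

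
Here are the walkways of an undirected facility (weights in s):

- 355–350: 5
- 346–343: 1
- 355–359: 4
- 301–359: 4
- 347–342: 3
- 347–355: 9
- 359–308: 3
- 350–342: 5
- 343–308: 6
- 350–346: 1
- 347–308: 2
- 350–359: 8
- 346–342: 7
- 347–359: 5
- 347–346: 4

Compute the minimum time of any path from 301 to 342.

Settle nodes by increasing distance from 301:
301: 0
359: 4  (via 301)
308: 7  (via 359)
355: 8  (via 359)
347: 9  (via 359)
350: 12  (via 359)
342: 12  (via 347)
Shortest route: 301 → 359 → 347 → 342 = 12 s.

12 s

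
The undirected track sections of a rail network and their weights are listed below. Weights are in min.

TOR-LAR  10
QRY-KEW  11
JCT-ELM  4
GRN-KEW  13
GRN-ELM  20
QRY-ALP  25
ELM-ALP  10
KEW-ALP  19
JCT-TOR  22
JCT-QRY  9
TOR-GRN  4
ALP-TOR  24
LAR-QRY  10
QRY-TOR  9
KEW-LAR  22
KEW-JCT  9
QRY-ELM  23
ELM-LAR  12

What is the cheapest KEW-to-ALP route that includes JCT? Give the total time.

Shortest KEW→JCT: KEW–JCT = 9
Shortest JCT→ALP: JCT–ELM–ALP = 14
Total via JCT: 9 + 14 = 23 min.

23 min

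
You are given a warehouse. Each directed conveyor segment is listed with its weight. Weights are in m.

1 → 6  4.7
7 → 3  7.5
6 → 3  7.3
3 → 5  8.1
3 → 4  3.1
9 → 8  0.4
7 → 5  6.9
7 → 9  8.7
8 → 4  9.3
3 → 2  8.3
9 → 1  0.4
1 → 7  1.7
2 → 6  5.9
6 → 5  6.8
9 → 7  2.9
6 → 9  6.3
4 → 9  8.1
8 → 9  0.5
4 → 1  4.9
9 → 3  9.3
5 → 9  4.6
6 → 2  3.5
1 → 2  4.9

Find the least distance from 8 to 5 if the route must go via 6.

12.4 m

Best 8 to 6: 8–9–1–6 costing 5.6
Shortest 6→5: 6–5 = 6.8
Total via 6: 5.6 + 6.8 = 12.4 m.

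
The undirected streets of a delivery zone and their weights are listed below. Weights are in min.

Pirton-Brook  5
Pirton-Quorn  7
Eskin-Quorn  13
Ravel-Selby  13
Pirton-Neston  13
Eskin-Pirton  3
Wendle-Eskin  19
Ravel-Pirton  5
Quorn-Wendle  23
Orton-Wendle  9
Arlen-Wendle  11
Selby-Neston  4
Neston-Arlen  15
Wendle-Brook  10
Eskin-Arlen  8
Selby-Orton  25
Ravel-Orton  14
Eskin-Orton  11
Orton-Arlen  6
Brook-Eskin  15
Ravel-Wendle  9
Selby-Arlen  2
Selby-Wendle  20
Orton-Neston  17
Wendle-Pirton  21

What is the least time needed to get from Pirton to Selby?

13 min

Candidate routes:
Pirton → Eskin → Orton → Arlen → Selby: 3+11+6+2 = 22
Pirton → Eskin → Arlen → Selby: 3+8+2 = 13
Pirton → Neston → Selby: 13+4 = 17
Pirton → Ravel → Selby: 5+13 = 18
The minimum is 13 min via Pirton → Eskin → Arlen → Selby.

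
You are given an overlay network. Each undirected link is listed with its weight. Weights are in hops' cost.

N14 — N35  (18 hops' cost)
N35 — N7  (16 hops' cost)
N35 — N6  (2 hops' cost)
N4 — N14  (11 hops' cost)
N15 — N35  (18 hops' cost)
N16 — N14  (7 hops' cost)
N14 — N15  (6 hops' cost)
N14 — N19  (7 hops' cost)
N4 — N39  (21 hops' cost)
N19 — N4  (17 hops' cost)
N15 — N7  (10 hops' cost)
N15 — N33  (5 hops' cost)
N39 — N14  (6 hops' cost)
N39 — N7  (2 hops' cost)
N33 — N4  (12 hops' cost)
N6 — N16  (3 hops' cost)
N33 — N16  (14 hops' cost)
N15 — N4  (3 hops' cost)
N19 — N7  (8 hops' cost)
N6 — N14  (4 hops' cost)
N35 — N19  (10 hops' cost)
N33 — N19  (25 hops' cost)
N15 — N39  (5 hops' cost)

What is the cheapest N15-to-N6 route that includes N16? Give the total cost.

16 hops' cost

Shortest N15→N16: N15–N14–N16 = 13
Best N16 to N6: N16–N6 costing 3
Total via N16: 13 + 3 = 16 hops' cost.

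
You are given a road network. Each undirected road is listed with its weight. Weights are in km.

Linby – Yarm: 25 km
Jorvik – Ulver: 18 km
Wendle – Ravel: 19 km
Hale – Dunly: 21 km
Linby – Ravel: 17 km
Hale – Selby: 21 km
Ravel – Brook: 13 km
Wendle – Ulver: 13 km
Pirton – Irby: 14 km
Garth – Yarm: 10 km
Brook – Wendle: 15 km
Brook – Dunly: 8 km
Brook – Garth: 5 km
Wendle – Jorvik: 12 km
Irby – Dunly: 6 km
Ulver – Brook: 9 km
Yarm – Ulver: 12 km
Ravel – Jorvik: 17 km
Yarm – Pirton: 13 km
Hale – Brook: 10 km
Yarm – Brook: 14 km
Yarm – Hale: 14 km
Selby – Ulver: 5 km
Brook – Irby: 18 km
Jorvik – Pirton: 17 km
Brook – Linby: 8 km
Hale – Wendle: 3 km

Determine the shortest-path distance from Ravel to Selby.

Candidate routes:
Ravel → Brook → Ulver → Selby: 13+9+5 = 27
Ravel → Wendle → Ulver → Selby: 19+13+5 = 37
Ravel → Linby → Brook → Ulver → Selby: 17+8+9+5 = 39
The minimum is 27 km via Ravel → Brook → Ulver → Selby.

27 km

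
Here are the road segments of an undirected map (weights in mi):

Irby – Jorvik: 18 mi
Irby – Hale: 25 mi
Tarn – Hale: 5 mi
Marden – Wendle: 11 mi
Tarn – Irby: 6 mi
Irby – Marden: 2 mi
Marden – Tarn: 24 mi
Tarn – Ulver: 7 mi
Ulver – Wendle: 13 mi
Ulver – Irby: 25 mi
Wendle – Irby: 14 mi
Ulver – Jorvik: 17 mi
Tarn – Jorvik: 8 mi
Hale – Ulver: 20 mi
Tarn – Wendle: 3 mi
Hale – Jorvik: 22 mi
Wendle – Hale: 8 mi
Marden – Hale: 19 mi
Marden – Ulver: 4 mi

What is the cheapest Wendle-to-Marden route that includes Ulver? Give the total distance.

14 mi

Best Wendle to Ulver: Wendle–Tarn–Ulver costing 10
Shortest Ulver→Marden: Ulver–Marden = 4
Total via Ulver: 10 + 4 = 14 mi.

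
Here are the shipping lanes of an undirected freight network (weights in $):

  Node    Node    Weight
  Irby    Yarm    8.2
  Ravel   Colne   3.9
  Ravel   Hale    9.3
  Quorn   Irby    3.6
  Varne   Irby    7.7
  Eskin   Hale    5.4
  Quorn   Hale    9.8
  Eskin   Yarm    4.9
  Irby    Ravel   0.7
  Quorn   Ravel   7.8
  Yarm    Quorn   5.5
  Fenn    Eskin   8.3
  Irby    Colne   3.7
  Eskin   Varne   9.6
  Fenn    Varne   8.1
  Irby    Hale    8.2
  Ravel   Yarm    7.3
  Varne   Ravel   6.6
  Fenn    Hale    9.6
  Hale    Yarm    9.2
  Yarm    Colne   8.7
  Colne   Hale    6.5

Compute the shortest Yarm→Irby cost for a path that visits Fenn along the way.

Shortest Yarm→Fenn: Yarm → Eskin → Fenn = 13.2
Best Fenn to Irby: Fenn → Varne → Ravel → Irby costing 15.4
Total via Fenn: 13.2 + 15.4 = $28.6.

$28.6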